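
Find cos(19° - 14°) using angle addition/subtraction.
cos(19° - 14°) = cos 19° cos 14° + sin 19° sin 14° = 0.9962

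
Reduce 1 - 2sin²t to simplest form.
1 - 2sin²t = cos(2t) (using Double angle)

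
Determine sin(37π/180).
sin(37π/180) = 0.6018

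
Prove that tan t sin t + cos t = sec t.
LHS = sin²t/cos t + cos t = (sin²t + cos²t)/cos t = 1/cos t = sec t = RHS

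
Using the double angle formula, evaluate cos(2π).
cos(2π) = cos²π - sin²π = 1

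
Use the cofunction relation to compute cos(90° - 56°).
cos(90° - 56°) = sin(56°) = 0.829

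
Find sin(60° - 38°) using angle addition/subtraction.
sin(60° - 38°) = sin 60° cos 38° - cos 60° sin 38° = 0.3746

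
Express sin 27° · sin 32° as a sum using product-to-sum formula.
sin 27° sin 32° = (1/2)[cos(27°-32°) - cos(27°+32°)]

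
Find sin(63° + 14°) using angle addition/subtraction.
sin(63° + 14°) = sin 63° cos 14° + cos 63° sin 14° = 0.9744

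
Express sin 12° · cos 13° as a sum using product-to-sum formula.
sin 12° cos 13° = (1/2)[sin(12°+13°) + sin(12°-13°)]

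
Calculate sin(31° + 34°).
sin(31° + 34°) = sin 31° cos 34° + cos 31° sin 34° = 0.9063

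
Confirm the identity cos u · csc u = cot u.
LHS = cos u · (1/sin u) = cos u/sin u = cot u = RHS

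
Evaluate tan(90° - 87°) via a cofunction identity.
tan(90° - 87°) = cot(87°) = 0.05241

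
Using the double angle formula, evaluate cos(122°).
cos(122°) = 2cos²61° - 1 = -0.5299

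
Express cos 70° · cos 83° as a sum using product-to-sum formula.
cos 70° cos 83° = (1/2)[cos(70°-83°) + cos(70°+83°)]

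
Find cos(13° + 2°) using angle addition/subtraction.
cos(13° + 2°) = cos 13° cos 2° - sin 13° sin 2° = (√6+√2)/4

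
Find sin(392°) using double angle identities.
sin(392°) = 2 sin 196° cos 196° = 0.5299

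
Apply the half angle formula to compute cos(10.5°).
cos(10.5°) = √((1 + cos 21°)/2) = 0.9833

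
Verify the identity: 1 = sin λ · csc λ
RHS = sin λ · (1/sin λ) = 1 = LHS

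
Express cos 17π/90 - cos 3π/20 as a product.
cos 17π/90 - cos 3π/20 = -2 sin(61π/360) sin(7π/360)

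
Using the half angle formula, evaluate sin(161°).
sin(161°) = √((1 - cos 322°)/2) = 0.3256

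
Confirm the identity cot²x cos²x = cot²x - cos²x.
RHS = cos²x/sin²x - cos²x = cos²x(1/sin²x - 1) = cos²x · (1 - sin²x)/sin²x = cos²x · cos²x/sin²x = cos²x · cot²x = LHS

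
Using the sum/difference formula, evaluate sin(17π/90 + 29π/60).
sin(17π/90 + 29π/60) = sin 17π/90 cos 29π/60 + cos 17π/90 sin 29π/60 = 0.8572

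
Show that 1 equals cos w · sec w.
RHS = cos w · (1/cos w) = 1 = LHS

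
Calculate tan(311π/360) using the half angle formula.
tan(311π/360) = sin 311π/180 / (1 + cos 311π/180) = -0.4557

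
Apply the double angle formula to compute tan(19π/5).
tan(19π/5) = 2 tan 19π/10 / (1 - tan²19π/10) = -0.7265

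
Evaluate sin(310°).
sin(310°) = -0.766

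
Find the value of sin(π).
sin(π) = 0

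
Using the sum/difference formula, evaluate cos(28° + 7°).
cos(28° + 7°) = cos 28° cos 7° - sin 28° sin 7° = 0.8192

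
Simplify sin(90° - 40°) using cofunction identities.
sin(90° - 40°) = cos(40°)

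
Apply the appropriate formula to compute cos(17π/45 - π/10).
cos(17π/45 - π/10) = cos 17π/45 cos π/10 + sin 17π/45 sin π/10 = 0.6428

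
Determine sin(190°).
sin(190°) = -0.1736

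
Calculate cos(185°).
cos(185°) = -0.9962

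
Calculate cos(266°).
cos(266°) = -0.06976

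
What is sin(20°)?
sin(20°) = 0.342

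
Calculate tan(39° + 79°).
tan(39° + 79°) = (tan 39° + tan 79°)/(1 - tan 39° tan 79°) = -1.881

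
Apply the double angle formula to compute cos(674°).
cos(674°) = cos²337° - sin²337° = 0.6947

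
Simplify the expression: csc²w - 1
csc²w - 1 = cot²w (using Pythagorean identity)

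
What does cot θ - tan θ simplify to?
cot θ - tan θ = 2 cot(2θ) (using Double angle)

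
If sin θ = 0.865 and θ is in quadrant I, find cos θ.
cos θ = 0.5018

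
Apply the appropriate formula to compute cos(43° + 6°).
cos(43° + 6°) = cos 43° cos 6° - sin 43° sin 6° = 0.6561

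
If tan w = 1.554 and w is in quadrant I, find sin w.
sin w = 0.8409 (using tan²w + 1 = sec²w)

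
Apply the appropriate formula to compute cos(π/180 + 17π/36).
cos(π/180 + 17π/36) = cos π/180 cos 17π/36 - sin π/180 sin 17π/36 = 0.06976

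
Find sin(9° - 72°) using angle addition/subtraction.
sin(9° - 72°) = sin 9° cos 72° - cos 9° sin 72° = -0.891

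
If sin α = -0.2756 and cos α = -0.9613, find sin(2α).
sin(2α) = 2 sin α cos α = 0.5299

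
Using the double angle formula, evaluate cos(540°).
cos(540°) = 2cos²270° - 1 = -1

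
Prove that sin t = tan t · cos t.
RHS = (sin t/cos t) · cos t = sin t = LHS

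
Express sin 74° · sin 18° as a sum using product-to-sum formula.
sin 74° sin 18° = (1/2)[cos(74°-18°) - cos(74°+18°)]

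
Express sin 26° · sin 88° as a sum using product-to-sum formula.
sin 26° sin 88° = (1/2)[cos(26°-88°) - cos(26°+88°)]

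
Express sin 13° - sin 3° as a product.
sin 13° - sin 3° = 2 cos(8°) sin(5°)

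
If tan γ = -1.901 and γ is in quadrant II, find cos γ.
cos γ = -0.4656 (using tan²γ + 1 = sec²γ)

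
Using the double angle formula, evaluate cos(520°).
cos(520°) = cos²260° - sin²260° = -0.9397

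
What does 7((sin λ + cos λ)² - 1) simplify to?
7((sin λ + cos λ)² - 1) = 7(sin(2λ)) (using Pythagorean + double angle)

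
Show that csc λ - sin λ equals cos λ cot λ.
LHS = 1/sin λ - sin λ = (1 - sin²λ)/sin λ = cos²λ/sin λ = cos λ · (cos λ/sin λ) = cos λ cot λ = RHS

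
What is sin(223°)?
sin(223°) = -0.682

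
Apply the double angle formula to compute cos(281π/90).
cos(281π/90) = cos²281π/180 - sin²281π/180 = -0.9272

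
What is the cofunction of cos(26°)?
cos(26°) = sin(90° - 26°) = sin(64°)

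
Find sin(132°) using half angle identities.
sin(132°) = √((1 - cos 264°)/2) = 0.7431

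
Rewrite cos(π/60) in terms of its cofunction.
cos(π/60) = sin(π/2 - π/60) = sin(29π/60)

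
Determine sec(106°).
sec(106°) = -3.628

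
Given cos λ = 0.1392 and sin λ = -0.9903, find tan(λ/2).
tan(λ/2) = sin λ / (1 + cos λ) = -0.8693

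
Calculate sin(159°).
sin(159°) = 0.3584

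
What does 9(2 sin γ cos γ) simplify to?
9(2 sin γ cos γ) = 9(sin(2γ)) (using Double angle)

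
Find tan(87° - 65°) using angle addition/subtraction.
tan(87° - 65°) = (tan 87° - tan 65°)/(1 + tan 87° tan 65°) = 0.404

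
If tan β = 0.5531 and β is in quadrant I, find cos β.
cos β = 0.8751 (using tan²β + 1 = sec²β)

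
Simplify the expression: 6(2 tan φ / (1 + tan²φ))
6(2 tan φ / (1 + tan²φ)) = 6(sin(2φ)) (using Double angle)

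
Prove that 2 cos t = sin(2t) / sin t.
RHS = 2 sin t cos t / sin t = 2 cos t = LHS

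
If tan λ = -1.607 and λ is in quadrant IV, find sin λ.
sin λ = -0.849 (using tan²λ + 1 = sec²λ)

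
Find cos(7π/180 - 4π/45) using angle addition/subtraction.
cos(7π/180 - 4π/45) = cos 7π/180 cos 4π/45 + sin 7π/180 sin 4π/45 = 0.9877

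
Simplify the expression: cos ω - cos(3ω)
cos ω - cos(3ω) = 2 sin(2ω) sin ω (using Sum-to-product)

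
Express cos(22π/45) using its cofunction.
cos(22π/45) = sin(π/2 - 22π/45) = sin(π/90)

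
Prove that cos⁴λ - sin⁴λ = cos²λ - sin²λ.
LHS = (cos²λ - sin²λ)(cos²λ + sin²λ) = (cos²λ - sin²λ) · 1 = cos²λ - sin²λ = RHS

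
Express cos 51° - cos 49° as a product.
cos 51° - cos 49° = -2 sin(50°) sin(1°)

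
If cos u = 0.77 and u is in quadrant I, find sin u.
sin u = 0.638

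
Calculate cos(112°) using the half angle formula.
cos(112°) = -√((1 + cos 224°)/2) = -0.3746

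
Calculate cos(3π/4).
cos(3π/4) = -√2/2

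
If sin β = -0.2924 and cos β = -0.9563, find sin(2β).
sin(2β) = 2 sin β cos β = 0.5592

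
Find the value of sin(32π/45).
sin(32π/45) = 0.788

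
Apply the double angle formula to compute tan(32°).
tan(32°) = 2 tan 16° / (1 - tan²16°) = 0.6249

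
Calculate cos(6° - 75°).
cos(6° - 75°) = cos 6° cos 75° + sin 6° sin 75° = 0.3584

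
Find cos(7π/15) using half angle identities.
cos(7π/15) = √((1 + cos 14π/15)/2) = 0.1045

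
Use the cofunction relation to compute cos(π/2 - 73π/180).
cos(π/2 - 73π/180) = sin(73π/180) = 0.9563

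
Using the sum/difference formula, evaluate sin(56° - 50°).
sin(56° - 50°) = sin 56° cos 50° - cos 56° sin 50° = 0.1045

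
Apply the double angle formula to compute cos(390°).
cos(390°) = cos²195° - sin²195° = √3/2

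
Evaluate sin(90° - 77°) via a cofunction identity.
sin(90° - 77°) = cos(77°) = 0.225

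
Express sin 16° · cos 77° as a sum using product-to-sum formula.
sin 16° cos 77° = (1/2)[sin(16°+77°) + sin(16°-77°)]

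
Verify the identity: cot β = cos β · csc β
RHS = cos β · (1/sin β) = cos β/sin β = cot β = LHS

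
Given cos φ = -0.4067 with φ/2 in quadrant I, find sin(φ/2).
sin(φ/2) = ±√((1 - cos φ)/2); positive since φ/2 ∈ QI, so sin(φ/2) = 0.8387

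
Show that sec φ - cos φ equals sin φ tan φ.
LHS = 1/cos φ - cos φ = (1 - cos²φ)/cos φ = sin²φ/cos φ = sin φ · (sin φ/cos φ) = sin φ tan φ = RHS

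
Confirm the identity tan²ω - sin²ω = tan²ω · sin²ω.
LHS = sin²ω/cos²ω - sin²ω = sin²ω(1/cos²ω - 1) = sin²ω · (1 - cos²ω)/cos²ω = sin²ω · sin²ω/cos²ω = sin²ω · tan²ω = RHS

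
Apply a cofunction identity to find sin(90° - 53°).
sin(90° - 53°) = cos(53°) = 0.6018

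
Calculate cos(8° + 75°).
cos(8° + 75°) = cos 8° cos 75° - sin 8° sin 75° = 0.1219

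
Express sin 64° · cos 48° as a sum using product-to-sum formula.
sin 64° cos 48° = (1/2)[sin(64°+48°) + sin(64°-48°)]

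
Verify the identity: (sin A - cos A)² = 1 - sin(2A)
LHS = sin²A - 2 sin A cos A + cos²A = (sin²A + cos²A) - 2 sin A cos A = 1 - sin(2A) = RHS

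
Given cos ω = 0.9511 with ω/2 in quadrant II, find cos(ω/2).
cos(ω/2) = ±√((1 + cos ω)/2); negative since ω/2 ∈ QII, so cos(ω/2) = -0.9877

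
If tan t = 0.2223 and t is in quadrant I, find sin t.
sin t = 0.217 (using tan²t + 1 = sec²t)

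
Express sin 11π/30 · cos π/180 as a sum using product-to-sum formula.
sin 11π/30 cos π/180 = (1/2)[sin(11π/30+π/180) + sin(11π/30-π/180)]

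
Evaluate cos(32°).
cos(32°) = 0.848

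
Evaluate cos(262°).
cos(262°) = -0.1392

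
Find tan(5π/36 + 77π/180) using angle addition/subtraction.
tan(5π/36 + 77π/180) = (tan 5π/36 + tan 77π/180)/(1 - tan 5π/36 tan 77π/180) = -4.705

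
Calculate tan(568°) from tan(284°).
tan(568°) = 2 tan 284° / (1 - tan²284°) = 0.5317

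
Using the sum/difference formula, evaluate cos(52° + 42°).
cos(52° + 42°) = cos 52° cos 42° - sin 52° sin 42° = -0.06976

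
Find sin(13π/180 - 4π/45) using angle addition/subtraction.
sin(13π/180 - 4π/45) = sin 13π/180 cos 4π/45 - cos 13π/180 sin 4π/45 = -0.05234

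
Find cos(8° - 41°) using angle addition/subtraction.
cos(8° - 41°) = cos 8° cos 41° + sin 8° sin 41° = 0.8387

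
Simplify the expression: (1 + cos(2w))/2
(1 + cos(2w))/2 = cos²w (using Power reduction)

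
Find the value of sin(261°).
sin(261°) = -0.9877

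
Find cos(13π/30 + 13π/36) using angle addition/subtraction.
cos(13π/30 + 13π/36) = cos 13π/30 cos 13π/36 - sin 13π/30 sin 13π/36 = -0.7986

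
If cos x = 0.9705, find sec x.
sec x = 1/cos x = 1.03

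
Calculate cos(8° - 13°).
cos(8° - 13°) = cos 8° cos 13° + sin 8° sin 13° = 0.9962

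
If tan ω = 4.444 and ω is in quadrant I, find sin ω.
sin ω = 0.9756 (using tan²ω + 1 = sec²ω)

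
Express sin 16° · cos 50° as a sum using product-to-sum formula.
sin 16° cos 50° = (1/2)[sin(16°+50°) + sin(16°-50°)]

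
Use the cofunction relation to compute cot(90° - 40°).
cot(90° - 40°) = tan(40°) = 0.8391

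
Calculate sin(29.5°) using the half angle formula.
sin(29.5°) = √((1 - cos 59°)/2) = 0.4924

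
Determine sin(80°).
sin(80°) = 0.9848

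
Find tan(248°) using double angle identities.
tan(248°) = 2 tan 124° / (1 - tan²124°) = 2.475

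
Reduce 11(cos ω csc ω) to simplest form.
11(cos ω csc ω) = 11(cot ω) (using Reciprocal + quotient)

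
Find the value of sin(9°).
sin(9°) = 0.1564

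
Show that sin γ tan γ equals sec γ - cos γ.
RHS = 1/cos γ - cos γ = (1 - cos²γ)/cos γ = sin²γ/cos γ = sin γ · (sin γ/cos γ) = sin γ tan γ = LHS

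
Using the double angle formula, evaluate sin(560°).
sin(560°) = 2 sin 280° cos 280° = -0.342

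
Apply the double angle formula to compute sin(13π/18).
sin(13π/18) = 2 sin 13π/36 cos 13π/36 = 0.766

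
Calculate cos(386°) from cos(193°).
cos(386°) = cos²193° - sin²193° = 0.8988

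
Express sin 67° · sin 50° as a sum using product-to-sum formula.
sin 67° sin 50° = (1/2)[cos(67°-50°) - cos(67°+50°)]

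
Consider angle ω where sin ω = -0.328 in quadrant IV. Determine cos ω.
cos ω = √(1 - sin²ω) = 0.9447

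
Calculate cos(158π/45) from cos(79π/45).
cos(158π/45) = cos²79π/45 - sin²79π/45 = 0.0349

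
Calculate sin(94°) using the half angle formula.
sin(94°) = √((1 - cos 188°)/2) = 0.9976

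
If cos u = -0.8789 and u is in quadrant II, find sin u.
sin u = 0.477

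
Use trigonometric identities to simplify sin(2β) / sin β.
sin(2β) / sin β = 2 cos β (using Double angle)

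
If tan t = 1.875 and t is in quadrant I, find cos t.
cos t = 0.4706 (using tan²t + 1 = sec²t)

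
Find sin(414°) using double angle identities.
sin(414°) = 2 sin 207° cos 207° = 0.809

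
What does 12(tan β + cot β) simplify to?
12(tan β + cot β) = 12(sec β csc β) (using Quotient identities)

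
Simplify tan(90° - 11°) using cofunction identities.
tan(90° - 11°) = cot(11°)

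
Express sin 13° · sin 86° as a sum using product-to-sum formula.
sin 13° sin 86° = (1/2)[cos(13°-86°) - cos(13°+86°)]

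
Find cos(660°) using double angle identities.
cos(660°) = 2cos²330° - 1 = 1/2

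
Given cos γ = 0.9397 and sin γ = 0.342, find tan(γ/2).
tan(γ/2) = sin γ / (1 + cos γ) = 0.1763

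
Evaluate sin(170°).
sin(170°) = 0.1736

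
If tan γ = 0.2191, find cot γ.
cot γ = 1/tan γ = 4.564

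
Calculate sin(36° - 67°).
sin(36° - 67°) = sin 36° cos 67° - cos 36° sin 67° = -0.515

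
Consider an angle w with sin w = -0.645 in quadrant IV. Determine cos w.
cos w = √(1 - sin²w) = 0.7642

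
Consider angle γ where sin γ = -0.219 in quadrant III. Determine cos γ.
cos γ = ±√(1 - sin²γ) = -0.9757 (negative in QIII)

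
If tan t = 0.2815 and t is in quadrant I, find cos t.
cos t = 0.9626 (using tan²t + 1 = sec²t)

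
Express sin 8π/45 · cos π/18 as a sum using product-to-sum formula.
sin 8π/45 cos π/18 = (1/2)[sin(8π/45+π/18) + sin(8π/45-π/18)]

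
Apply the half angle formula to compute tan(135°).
tan(135°) = sin 270° / (1 + cos 270°) = -1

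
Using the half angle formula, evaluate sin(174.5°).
sin(174.5°) = √((1 - cos 349°)/2) = 0.09585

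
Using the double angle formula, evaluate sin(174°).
sin(174°) = 2 sin 87° cos 87° = 0.1045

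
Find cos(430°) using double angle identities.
cos(430°) = cos²215° - sin²215° = 0.342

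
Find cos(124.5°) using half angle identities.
cos(124.5°) = -√((1 + cos 249°)/2) = -0.5664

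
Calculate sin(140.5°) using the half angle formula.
sin(140.5°) = √((1 - cos 281°)/2) = 0.6361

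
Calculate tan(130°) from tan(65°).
tan(130°) = 2 tan 65° / (1 - tan²65°) = -1.192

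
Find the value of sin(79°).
sin(79°) = 0.9816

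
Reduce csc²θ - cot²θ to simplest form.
csc²θ - cot²θ = 1 (using Pythagorean identity)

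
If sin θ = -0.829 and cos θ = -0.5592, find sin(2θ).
sin(2θ) = 2 sin θ cos θ = 0.9272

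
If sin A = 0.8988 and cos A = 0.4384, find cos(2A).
cos(2A) = cos²A - sin²A = -0.6156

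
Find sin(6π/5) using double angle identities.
sin(6π/5) = 2 sin 3π/5 cos 3π/5 = -0.5878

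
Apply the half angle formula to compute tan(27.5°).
tan(27.5°) = sin 55° / (1 + cos 55°) = 0.5206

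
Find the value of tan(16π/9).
tan(16π/9) = -0.8391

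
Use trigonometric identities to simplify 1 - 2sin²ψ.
1 - 2sin²ψ = cos(2ψ) (using Double angle)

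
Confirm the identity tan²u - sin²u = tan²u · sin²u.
LHS = sin²u/cos²u - sin²u = sin²u(1/cos²u - 1) = sin²u · (1 - cos²u)/cos²u = sin²u · sin²u/cos²u = sin²u · tan²u = RHS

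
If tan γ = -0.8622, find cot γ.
cot γ = 1/tan γ = -1.16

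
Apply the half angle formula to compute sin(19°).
sin(19°) = √((1 - cos 38°)/2) = 0.3256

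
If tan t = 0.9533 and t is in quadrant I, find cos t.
cos t = 0.7238 (using tan²t + 1 = sec²t)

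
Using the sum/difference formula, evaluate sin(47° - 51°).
sin(47° - 51°) = sin 47° cos 51° - cos 47° sin 51° = -0.06976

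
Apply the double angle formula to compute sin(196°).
sin(196°) = 2 sin 98° cos 98° = -0.2756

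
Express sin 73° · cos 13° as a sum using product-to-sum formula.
sin 73° cos 13° = (1/2)[sin(73°+13°) + sin(73°-13°)]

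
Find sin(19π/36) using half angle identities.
sin(19π/36) = √((1 - cos 19π/18)/2) = 0.9962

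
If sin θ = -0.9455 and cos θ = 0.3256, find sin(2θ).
sin(2θ) = 2 sin θ cos θ = -0.6157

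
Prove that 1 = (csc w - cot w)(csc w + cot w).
RHS = csc²w - cot²w = (1 + cot²w) - cot²w = 1 = LHS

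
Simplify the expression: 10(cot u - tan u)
10(cot u - tan u) = 10(2 cot(2u)) (using Double angle)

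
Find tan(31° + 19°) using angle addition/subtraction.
tan(31° + 19°) = (tan 31° + tan 19°)/(1 - tan 31° tan 19°) = 1.192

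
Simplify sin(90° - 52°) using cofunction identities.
sin(90° - 52°) = cos(52°)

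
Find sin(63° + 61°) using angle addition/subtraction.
sin(63° + 61°) = sin 63° cos 61° + cos 63° sin 61° = 0.829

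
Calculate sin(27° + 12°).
sin(27° + 12°) = sin 27° cos 12° + cos 27° sin 12° = 0.6293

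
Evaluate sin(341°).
sin(341°) = -0.3256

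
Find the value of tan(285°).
tan(285°) = -(2+√3)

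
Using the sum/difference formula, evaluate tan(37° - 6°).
tan(37° - 6°) = (tan 37° - tan 6°)/(1 + tan 37° tan 6°) = 0.6009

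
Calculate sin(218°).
sin(218°) = -0.6157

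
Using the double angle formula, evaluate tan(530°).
tan(530°) = 2 tan 265° / (1 - tan²265°) = -0.1763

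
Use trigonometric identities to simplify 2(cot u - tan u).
2(cot u - tan u) = 2(2 cot(2u)) (using Double angle)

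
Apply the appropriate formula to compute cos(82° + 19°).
cos(82° + 19°) = cos 82° cos 19° - sin 82° sin 19° = -0.1908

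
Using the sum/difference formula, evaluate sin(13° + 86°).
sin(13° + 86°) = sin 13° cos 86° + cos 13° sin 86° = 0.9877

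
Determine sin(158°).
sin(158°) = 0.3746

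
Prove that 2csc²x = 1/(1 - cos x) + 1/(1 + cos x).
RHS = [(1 + cos x) + (1 - cos x)] / [(1 - cos x)(1 + cos x)] = 2/(1 - cos²x) = 2/sin²x = 2csc²x = LHS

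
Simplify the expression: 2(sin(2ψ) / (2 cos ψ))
2(sin(2ψ) / (2 cos ψ)) = 2(sin ψ) (using Double angle)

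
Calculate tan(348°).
tan(348°) = -0.2126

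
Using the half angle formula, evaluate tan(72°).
tan(72°) = sin 144° / (1 + cos 144°) = 3.078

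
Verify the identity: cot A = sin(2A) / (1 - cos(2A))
RHS = 2 sin A cos A / (2sin²A) = cos A/sin A = cot A = LHS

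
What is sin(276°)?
sin(276°) = -0.9945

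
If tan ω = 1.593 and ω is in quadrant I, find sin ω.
sin ω = 0.847 (using tan²ω + 1 = sec²ω)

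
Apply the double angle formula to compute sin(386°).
sin(386°) = 2 sin 193° cos 193° = 0.4384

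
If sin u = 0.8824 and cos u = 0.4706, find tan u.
tan u = sin u / cos u = 1.875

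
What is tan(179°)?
tan(179°) = -0.01746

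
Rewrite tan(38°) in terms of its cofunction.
tan(38°) = cot(90° - 38°) = cot(52°)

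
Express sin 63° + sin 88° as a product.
sin 63° + sin 88° = 2 sin(75.5°) cos(-12.5°)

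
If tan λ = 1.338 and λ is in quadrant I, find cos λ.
cos λ = 0.5987 (using tan²λ + 1 = sec²λ)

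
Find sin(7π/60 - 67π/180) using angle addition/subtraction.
sin(7π/60 - 67π/180) = sin 7π/60 cos 67π/180 - cos 7π/60 sin 67π/180 = -0.7193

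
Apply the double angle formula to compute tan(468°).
tan(468°) = 2 tan 234° / (1 - tan²234°) = -3.078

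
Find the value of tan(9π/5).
tan(9π/5) = -0.7265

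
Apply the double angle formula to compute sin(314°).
sin(314°) = 2 sin 157° cos 157° = -0.7193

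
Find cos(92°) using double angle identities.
cos(92°) = cos²46° - sin²46° = -0.0349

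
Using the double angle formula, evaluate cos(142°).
cos(142°) = cos²71° - sin²71° = -0.788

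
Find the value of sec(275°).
sec(275°) = 11.47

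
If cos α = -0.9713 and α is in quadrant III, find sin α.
sin α = -0.2379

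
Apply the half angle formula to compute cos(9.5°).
cos(9.5°) = √((1 + cos 19°)/2) = 0.9863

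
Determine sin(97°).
sin(97°) = 0.9925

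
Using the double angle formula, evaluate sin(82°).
sin(82°) = 2 sin 41° cos 41° = 0.9903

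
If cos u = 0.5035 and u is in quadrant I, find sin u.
sin u = 0.864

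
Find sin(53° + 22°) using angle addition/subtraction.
sin(53° + 22°) = sin 53° cos 22° + cos 53° sin 22° = (√6+√2)/4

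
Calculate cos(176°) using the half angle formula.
cos(176°) = -√((1 + cos 352°)/2) = -0.9976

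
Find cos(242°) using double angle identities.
cos(242°) = 2cos²121° - 1 = -0.4695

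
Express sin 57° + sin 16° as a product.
sin 57° + sin 16° = 2 sin(36.5°) cos(20.5°)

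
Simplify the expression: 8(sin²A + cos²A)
8(sin²A + cos²A) = 8 (using Pythagorean identity)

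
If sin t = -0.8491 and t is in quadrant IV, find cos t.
cos t = 0.5282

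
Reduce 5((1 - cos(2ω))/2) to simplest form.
5((1 - cos(2ω))/2) = 5(sin²ω) (using Power reduction)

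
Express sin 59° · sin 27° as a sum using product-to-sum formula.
sin 59° sin 27° = (1/2)[cos(59°-27°) - cos(59°+27°)]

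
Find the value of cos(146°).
cos(146°) = -0.829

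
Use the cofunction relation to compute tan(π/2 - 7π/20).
tan(π/2 - 7π/20) = cot(7π/20) = 0.5095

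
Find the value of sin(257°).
sin(257°) = -0.9744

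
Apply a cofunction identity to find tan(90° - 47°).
tan(90° - 47°) = cot(47°) = 0.9325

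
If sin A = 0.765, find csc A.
csc A = 1/sin A = 1.307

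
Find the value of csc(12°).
csc(12°) = 4.81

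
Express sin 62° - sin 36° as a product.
sin 62° - sin 36° = 2 cos(49°) sin(13°)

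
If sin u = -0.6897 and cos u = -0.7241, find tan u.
tan u = sin u / cos u = 0.9525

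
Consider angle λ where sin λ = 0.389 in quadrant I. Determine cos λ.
cos λ = √(1 - sin²λ) = 0.9212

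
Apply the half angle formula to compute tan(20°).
tan(20°) = sin 40° / (1 + cos 40°) = 0.364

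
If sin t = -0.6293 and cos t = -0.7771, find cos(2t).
cos(2t) = cos²t - sin²t = 0.2079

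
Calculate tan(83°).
tan(83°) = 8.144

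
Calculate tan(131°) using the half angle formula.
tan(131°) = sin 262° / (1 + cos 262°) = -1.15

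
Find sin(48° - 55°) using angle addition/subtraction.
sin(48° - 55°) = sin 48° cos 55° - cos 48° sin 55° = -0.1219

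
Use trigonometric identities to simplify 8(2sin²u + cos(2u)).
8(2sin²u + cos(2u)) = 8 (using Double angle)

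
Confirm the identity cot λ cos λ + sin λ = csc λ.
LHS = cos²λ/sin λ + sin λ = (cos²λ + sin²λ)/sin λ = 1/sin λ = csc λ = RHS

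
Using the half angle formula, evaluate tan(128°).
tan(128°) = sin 256° / (1 + cos 256°) = -1.28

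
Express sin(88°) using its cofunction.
sin(88°) = cos(90° - 88°) = cos(2°)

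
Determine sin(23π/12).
sin(23π/12) = -(√6-√2)/4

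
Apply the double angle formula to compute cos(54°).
cos(54°) = cos²27° - sin²27° = 0.5878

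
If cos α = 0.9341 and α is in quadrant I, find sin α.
sin α = 0.357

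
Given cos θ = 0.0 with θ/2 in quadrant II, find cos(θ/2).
cos(θ/2) = ±√((1 + cos θ)/2); negative since θ/2 ∈ QII, so cos(θ/2) = -√2/2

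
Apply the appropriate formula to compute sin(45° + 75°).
sin(45° + 75°) = sin 45° cos 75° + cos 45° sin 75° = √3/2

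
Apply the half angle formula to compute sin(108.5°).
sin(108.5°) = √((1 - cos 217°)/2) = 0.9483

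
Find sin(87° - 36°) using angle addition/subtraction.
sin(87° - 36°) = sin 87° cos 36° - cos 87° sin 36° = 0.7771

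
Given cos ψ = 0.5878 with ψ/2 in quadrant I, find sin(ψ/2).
sin(ψ/2) = ±√((1 - cos ψ)/2); positive since ψ/2 ∈ QI, so sin(ψ/2) = 0.454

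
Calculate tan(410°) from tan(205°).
tan(410°) = 2 tan 205° / (1 - tan²205°) = 1.192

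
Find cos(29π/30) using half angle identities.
cos(29π/30) = -√((1 + cos 29π/15)/2) = -0.9945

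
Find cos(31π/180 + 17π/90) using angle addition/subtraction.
cos(31π/180 + 17π/90) = cos 31π/180 cos 17π/90 - sin 31π/180 sin 17π/90 = 0.4226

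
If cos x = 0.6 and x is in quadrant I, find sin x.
sin x = 0.8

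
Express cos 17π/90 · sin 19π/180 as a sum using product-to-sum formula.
cos 17π/90 sin 19π/180 = (1/2)[sin(17π/90+19π/180) - sin(17π/90-19π/180)]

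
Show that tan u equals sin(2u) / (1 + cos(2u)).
RHS = 2 sin u cos u / (2cos²u) = sin u/cos u = tan u = LHS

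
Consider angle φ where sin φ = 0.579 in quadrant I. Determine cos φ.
cos φ = √(1 - sin²φ) = 0.8153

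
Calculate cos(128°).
cos(128°) = -0.6157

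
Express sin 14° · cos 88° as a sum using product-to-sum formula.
sin 14° cos 88° = (1/2)[sin(14°+88°) + sin(14°-88°)]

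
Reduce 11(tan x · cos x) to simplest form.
11(tan x · cos x) = 11(sin x) (using Quotient identity)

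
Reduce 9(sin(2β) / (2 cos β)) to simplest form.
9(sin(2β) / (2 cos β)) = 9(sin β) (using Double angle)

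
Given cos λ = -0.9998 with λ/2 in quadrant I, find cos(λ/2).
cos(λ/2) = ±√((1 + cos λ)/2); positive since λ/2 ∈ QI, so cos(λ/2) = 0.01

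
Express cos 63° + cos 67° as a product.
cos 63° + cos 67° = 2 cos(65°) cos(-2°)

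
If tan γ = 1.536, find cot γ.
cot γ = 1/tan γ = 0.651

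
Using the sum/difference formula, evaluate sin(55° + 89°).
sin(55° + 89°) = sin 55° cos 89° + cos 55° sin 89° = 0.5878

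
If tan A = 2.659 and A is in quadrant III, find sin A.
sin A = -0.936 (using tan²A + 1 = sec²A)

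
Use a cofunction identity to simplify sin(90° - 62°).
sin(90° - 62°) = cos(62°)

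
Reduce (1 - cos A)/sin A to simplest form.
(1 - cos A)/sin A = tan(A/2) (using Half angle)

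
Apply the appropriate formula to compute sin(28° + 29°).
sin(28° + 29°) = sin 28° cos 29° + cos 28° sin 29° = 0.8387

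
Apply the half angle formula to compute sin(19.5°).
sin(19.5°) = √((1 - cos 39°)/2) = 0.3338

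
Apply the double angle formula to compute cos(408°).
cos(408°) = cos²204° - sin²204° = 0.6691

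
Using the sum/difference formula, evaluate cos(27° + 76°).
cos(27° + 76°) = cos 27° cos 76° - sin 27° sin 76° = -0.225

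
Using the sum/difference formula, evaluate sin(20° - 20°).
sin(20° - 20°) = sin 20° cos 20° - cos 20° sin 20° = 0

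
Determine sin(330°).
sin(330°) = -1/2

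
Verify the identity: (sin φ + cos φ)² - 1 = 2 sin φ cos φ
LHS = sin²φ + 2 sin φ cos φ + cos²φ - 1 = (sin²φ + cos²φ) + 2 sin φ cos φ - 1 = 1 + 2 sin φ cos φ - 1 = 2 sin φ cos φ = RHS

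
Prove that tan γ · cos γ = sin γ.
LHS = (sin γ/cos γ) · cos γ = sin γ = RHS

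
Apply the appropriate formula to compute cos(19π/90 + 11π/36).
cos(19π/90 + 11π/36) = cos 19π/90 cos 11π/36 - sin 19π/90 sin 11π/36 = -0.05234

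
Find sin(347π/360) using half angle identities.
sin(347π/360) = √((1 - cos 347π/180)/2) = 0.1132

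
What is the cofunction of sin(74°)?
sin(74°) = cos(90° - 74°) = cos(16°)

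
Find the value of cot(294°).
cot(294°) = -0.4452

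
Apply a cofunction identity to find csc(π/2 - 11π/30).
csc(π/2 - 11π/30) = sec(11π/30) = 2.459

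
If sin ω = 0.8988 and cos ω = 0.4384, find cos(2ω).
cos(2ω) = cos²ω - sin²ω = -0.6156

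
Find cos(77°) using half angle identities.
cos(77°) = √((1 + cos 154°)/2) = 0.225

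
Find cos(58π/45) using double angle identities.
cos(58π/45) = cos²29π/45 - sin²29π/45 = -0.6157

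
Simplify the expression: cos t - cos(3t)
cos t - cos(3t) = 2 sin(2t) sin t (using Sum-to-product)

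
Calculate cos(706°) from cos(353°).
cos(706°) = cos²353° - sin²353° = 0.9703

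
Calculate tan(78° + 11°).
tan(78° + 11°) = (tan 78° + tan 11°)/(1 - tan 78° tan 11°) = 57.29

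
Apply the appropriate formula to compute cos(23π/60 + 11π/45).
cos(23π/60 + 11π/45) = cos 23π/60 cos 11π/45 - sin 23π/60 sin 11π/45 = -0.3907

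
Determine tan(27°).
tan(27°) = 0.5095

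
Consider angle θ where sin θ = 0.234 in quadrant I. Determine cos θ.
cos θ = √(1 - sin²θ) = 0.9722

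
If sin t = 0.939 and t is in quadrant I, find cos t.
cos t = 0.3439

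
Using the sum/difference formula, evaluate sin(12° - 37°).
sin(12° - 37°) = sin 12° cos 37° - cos 12° sin 37° = -0.4226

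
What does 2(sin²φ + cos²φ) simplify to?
2(sin²φ + cos²φ) = 2 (using Pythagorean identity)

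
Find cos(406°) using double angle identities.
cos(406°) = cos²203° - sin²203° = 0.6947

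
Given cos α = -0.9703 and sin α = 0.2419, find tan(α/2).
tan(α/2) = sin α / (1 + cos α) = 8.145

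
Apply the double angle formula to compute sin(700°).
sin(700°) = 2 sin 350° cos 350° = -0.342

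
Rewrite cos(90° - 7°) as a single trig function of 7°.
cos(90° - 7°) = sin(7°)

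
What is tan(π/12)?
tan(π/12) = 2-√3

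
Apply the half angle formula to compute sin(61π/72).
sin(61π/72) = √((1 - cos 61π/36)/2) = 0.4617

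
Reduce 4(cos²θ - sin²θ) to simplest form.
4(cos²θ - sin²θ) = 4(cos(2θ)) (using Double angle)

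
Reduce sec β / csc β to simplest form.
sec β / csc β = tan β (using Reciprocal identities)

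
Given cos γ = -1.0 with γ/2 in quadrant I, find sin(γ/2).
sin(γ/2) = ±√((1 - cos γ)/2); positive since γ/2 ∈ QI, so sin(γ/2) = 1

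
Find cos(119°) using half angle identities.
cos(119°) = -√((1 + cos 238°)/2) = -0.4848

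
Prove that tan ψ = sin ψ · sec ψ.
RHS = sin ψ · (1/cos ψ) = sin ψ/cos ψ = tan ψ = LHS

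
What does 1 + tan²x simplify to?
1 + tan²x = sec²x (using Pythagorean identity)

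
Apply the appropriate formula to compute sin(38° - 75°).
sin(38° - 75°) = sin 38° cos 75° - cos 38° sin 75° = -0.6018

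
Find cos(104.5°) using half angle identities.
cos(104.5°) = -√((1 + cos 209°)/2) = -0.2504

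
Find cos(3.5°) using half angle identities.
cos(3.5°) = √((1 + cos 7°)/2) = 0.9981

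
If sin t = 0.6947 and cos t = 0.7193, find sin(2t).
sin(2t) = 2 sin t cos t = 0.9994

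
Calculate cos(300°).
cos(300°) = 1/2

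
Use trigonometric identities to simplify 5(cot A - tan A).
5(cot A - tan A) = 5(2 cot(2A)) (using Double angle)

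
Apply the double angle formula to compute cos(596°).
cos(596°) = cos²298° - sin²298° = -0.5592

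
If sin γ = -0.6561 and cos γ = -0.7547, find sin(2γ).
sin(2γ) = 2 sin γ cos γ = 0.9903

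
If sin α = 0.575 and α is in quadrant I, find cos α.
cos α = 0.8182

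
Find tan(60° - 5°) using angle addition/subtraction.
tan(60° - 5°) = (tan 60° - tan 5°)/(1 + tan 60° tan 5°) = 1.428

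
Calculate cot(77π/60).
cot(77π/60) = 0.8098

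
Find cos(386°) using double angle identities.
cos(386°) = cos²193° - sin²193° = 0.8988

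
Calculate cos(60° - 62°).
cos(60° - 62°) = cos 60° cos 62° + sin 60° sin 62° = 0.9994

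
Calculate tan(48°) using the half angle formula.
tan(48°) = sin 96° / (1 + cos 96°) = 1.111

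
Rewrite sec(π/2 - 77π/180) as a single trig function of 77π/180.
sec(π/2 - 77π/180) = csc(77π/180)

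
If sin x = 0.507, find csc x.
csc x = 1/sin x = 1.972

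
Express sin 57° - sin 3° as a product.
sin 57° - sin 3° = 2 cos(30°) sin(27°)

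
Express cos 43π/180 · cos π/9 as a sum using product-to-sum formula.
cos 43π/180 cos π/9 = (1/2)[cos(43π/180-π/9) + cos(43π/180+π/9)]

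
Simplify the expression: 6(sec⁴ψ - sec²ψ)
6(sec⁴ψ - sec²ψ) = 6(tan⁴ψ + tan²ψ) (using Pythagorean)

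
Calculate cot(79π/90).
cot(79π/90) = -2.475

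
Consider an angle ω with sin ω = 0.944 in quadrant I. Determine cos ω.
cos ω = √(1 - sin²ω) = 0.3299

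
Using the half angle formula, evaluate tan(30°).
tan(30°) = sin 60° / (1 + cos 60°) = √3/3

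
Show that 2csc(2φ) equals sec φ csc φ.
LHS = 2/sin(2φ) = 2/(2 sin φ cos φ) = 1/(sin φ cos φ) = (1/cos φ)(1/sin φ) = sec φ csc φ = RHS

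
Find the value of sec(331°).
sec(331°) = 1.143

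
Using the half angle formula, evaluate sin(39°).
sin(39°) = √((1 - cos 78°)/2) = 0.6293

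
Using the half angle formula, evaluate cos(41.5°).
cos(41.5°) = √((1 + cos 83°)/2) = 0.749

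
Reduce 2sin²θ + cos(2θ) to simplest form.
2sin²θ + cos(2θ) = 1 (using Double angle)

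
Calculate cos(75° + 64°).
cos(75° + 64°) = cos 75° cos 64° - sin 75° sin 64° = -0.7547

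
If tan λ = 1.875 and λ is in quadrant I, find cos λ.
cos λ = 0.4706 (using tan²λ + 1 = sec²λ)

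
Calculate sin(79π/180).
sin(79π/180) = 0.9816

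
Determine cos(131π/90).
cos(131π/90) = -0.1392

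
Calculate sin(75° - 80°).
sin(75° - 80°) = sin 75° cos 80° - cos 75° sin 80° = -0.08716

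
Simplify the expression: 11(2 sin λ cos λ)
11(2 sin λ cos λ) = 11(sin(2λ)) (using Double angle)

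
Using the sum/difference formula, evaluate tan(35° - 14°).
tan(35° - 14°) = (tan 35° - tan 14°)/(1 + tan 35° tan 14°) = 0.3839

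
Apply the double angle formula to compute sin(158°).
sin(158°) = 2 sin 79° cos 79° = 0.3746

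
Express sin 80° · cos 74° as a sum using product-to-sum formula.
sin 80° cos 74° = (1/2)[sin(80°+74°) + sin(80°-74°)]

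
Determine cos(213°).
cos(213°) = -0.8387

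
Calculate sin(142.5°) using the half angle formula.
sin(142.5°) = √((1 - cos 285°)/2) = 0.6088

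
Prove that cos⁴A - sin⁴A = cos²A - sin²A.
LHS = (cos²A - sin²A)(cos²A + sin²A) = (cos²A - sin²A) · 1 = cos²A - sin²A = RHS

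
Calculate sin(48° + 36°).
sin(48° + 36°) = sin 48° cos 36° + cos 48° sin 36° = 0.9945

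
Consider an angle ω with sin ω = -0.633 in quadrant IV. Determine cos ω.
cos ω = √(1 - sin²ω) = 0.7742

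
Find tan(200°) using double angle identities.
tan(200°) = 2 tan 100° / (1 - tan²100°) = 0.364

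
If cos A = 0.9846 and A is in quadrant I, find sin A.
sin A = 0.1748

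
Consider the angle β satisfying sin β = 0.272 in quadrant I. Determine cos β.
cos β = √(1 - sin²β) = 0.9623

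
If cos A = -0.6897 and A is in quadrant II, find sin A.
sin A = 0.7241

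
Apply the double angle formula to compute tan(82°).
tan(82°) = 2 tan 41° / (1 - tan²41°) = 7.115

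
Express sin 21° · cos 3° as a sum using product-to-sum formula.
sin 21° cos 3° = (1/2)[sin(21°+3°) + sin(21°-3°)]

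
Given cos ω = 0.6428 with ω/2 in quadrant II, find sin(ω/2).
sin(ω/2) = ±√((1 - cos ω)/2); positive since ω/2 ∈ QII, so sin(ω/2) = 0.4226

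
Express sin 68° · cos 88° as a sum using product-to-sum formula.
sin 68° cos 88° = (1/2)[sin(68°+88°) + sin(68°-88°)]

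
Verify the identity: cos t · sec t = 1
LHS = cos t · (1/cos t) = 1 = RHS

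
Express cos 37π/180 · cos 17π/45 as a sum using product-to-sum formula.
cos 37π/180 cos 17π/45 = (1/2)[cos(37π/180-17π/45) + cos(37π/180+17π/45)]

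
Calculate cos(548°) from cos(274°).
cos(548°) = cos²274° - sin²274° = -0.9903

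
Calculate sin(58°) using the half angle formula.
sin(58°) = √((1 - cos 116°)/2) = 0.848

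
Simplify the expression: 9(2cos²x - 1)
9(2cos²x - 1) = 9(cos(2x)) (using Double angle)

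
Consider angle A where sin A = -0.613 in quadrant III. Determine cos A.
cos A = ±√(1 - sin²A) = -0.7901 (negative in QIII)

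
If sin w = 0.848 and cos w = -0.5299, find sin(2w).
sin(2w) = 2 sin w cos w = -0.8987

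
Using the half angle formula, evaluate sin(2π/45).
sin(2π/45) = √((1 - cos 4π/45)/2) = 0.1392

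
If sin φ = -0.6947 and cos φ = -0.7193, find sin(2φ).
sin(2φ) = 2 sin φ cos φ = 0.9994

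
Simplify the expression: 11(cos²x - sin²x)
11(cos²x - sin²x) = 11(cos(2x)) (using Double angle)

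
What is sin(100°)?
sin(100°) = 0.9848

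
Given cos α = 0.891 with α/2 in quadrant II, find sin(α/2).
sin(α/2) = ±√((1 - cos α)/2); positive since α/2 ∈ QII, so sin(α/2) = 0.2335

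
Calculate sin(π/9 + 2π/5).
sin(π/9 + 2π/5) = sin π/9 cos 2π/5 + cos π/9 sin 2π/5 = 0.9994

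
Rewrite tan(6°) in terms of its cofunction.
tan(6°) = cot(90° - 6°) = cot(84°)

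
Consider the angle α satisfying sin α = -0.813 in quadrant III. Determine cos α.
cos α = ±√(1 - sin²α) = -0.5823 (negative in QIII)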